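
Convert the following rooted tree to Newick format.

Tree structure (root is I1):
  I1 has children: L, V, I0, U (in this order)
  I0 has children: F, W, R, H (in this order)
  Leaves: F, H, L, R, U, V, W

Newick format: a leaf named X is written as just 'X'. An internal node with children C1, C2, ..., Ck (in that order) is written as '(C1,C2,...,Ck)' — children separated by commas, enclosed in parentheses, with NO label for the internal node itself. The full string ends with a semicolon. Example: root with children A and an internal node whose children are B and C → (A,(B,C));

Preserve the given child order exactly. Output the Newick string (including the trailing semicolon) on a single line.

Answer: (L,V,(F,W,R,H),U);

Derivation:
internal I1 with children ['L', 'V', 'I0', 'U']
  leaf 'L' → 'L'
  leaf 'V' → 'V'
  internal I0 with children ['F', 'W', 'R', 'H']
    leaf 'F' → 'F'
    leaf 'W' → 'W'
    leaf 'R' → 'R'
    leaf 'H' → 'H'
  → '(F,W,R,H)'
  leaf 'U' → 'U'
→ '(L,V,(F,W,R,H),U)'
Final: (L,V,(F,W,R,H),U);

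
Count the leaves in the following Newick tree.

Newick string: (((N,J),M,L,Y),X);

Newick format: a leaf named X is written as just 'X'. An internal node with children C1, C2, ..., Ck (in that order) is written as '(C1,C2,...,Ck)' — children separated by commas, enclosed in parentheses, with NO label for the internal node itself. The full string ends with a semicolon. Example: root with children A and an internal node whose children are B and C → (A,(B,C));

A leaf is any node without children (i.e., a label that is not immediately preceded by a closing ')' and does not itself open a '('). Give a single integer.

Answer: 6

Derivation:
Newick: (((N,J),M,L,Y),X);
Scan left-to-right; a leaf is any maximal label run not followed by '(':
  pos 3: leaf 'N' → count = 1
  pos 5: leaf 'J' → count = 2
  pos 8: leaf 'M' → count = 3
  pos 10: leaf 'L' → count = 4
  pos 12: leaf 'Y' → count = 5
  pos 15: leaf 'X' → count = 6
Total leaves: 6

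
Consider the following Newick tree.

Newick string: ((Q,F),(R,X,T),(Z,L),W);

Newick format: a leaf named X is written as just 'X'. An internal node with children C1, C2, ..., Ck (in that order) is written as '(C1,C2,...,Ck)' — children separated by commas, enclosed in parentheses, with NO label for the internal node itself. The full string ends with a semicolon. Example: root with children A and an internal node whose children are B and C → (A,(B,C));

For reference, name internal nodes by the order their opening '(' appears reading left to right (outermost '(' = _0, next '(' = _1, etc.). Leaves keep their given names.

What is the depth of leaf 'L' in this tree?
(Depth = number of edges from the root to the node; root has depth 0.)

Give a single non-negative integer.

Answer: 2

Derivation:
Newick: ((Q,F),(R,X,T),(Z,L),W);
Naming internals by '(' encounter order: outermost '(' = _0, next = _1, ...
Query node: L
Path from root: _0 -> _3 -> L
Depth of L: 2 (number of edges from root)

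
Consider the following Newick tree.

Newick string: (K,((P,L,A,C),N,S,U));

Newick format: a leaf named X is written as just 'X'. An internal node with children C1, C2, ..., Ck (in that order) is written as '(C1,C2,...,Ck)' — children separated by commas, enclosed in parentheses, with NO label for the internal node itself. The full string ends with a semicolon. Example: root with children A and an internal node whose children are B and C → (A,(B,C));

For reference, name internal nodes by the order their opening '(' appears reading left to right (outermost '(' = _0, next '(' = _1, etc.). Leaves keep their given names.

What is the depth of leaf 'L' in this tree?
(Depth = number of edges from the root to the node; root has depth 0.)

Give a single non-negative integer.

Answer: 3

Derivation:
Newick: (K,((P,L,A,C),N,S,U));
Naming internals by '(' encounter order: outermost '(' = _0, next = _1, ...
Query node: L
Path from root: _0 -> _1 -> _2 -> L
Depth of L: 3 (number of edges from root)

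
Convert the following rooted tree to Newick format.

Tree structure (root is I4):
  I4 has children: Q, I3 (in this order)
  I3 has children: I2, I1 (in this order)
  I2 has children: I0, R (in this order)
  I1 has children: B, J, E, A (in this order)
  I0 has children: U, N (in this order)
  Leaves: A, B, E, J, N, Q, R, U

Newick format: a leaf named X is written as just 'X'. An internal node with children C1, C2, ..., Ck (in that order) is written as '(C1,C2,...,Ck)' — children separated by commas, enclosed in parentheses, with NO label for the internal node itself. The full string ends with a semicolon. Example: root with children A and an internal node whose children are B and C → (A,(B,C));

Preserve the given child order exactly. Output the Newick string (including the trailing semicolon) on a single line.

Answer: (Q,(((U,N),R),(B,J,E,A)));

Derivation:
internal I4 with children ['Q', 'I3']
  leaf 'Q' → 'Q'
  internal I3 with children ['I2', 'I1']
    internal I2 with children ['I0', 'R']
      internal I0 with children ['U', 'N']
        leaf 'U' → 'U'
        leaf 'N' → 'N'
      → '(U,N)'
      leaf 'R' → 'R'
    → '((U,N),R)'
    internal I1 with children ['B', 'J', 'E', 'A']
      leaf 'B' → 'B'
      leaf 'J' → 'J'
      leaf 'E' → 'E'
      leaf 'A' → 'A'
    → '(B,J,E,A)'
  → '(((U,N),R),(B,J,E,A))'
→ '(Q,(((U,N),R),(B,J,E,A)))'
Final: (Q,(((U,N),R),(B,J,E,A)));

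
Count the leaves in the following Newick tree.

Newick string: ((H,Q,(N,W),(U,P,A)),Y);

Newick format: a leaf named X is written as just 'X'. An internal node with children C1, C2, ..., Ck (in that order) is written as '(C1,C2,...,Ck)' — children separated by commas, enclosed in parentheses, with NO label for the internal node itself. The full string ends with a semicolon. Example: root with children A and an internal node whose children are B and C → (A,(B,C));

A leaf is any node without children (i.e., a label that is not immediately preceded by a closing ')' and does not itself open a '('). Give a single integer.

Newick: ((H,Q,(N,W),(U,P,A)),Y);
Scan left-to-right; a leaf is any maximal label run not followed by '(':
  pos 2: leaf 'H' → count = 1
  pos 4: leaf 'Q' → count = 2
  pos 7: leaf 'N' → count = 3
  pos 9: leaf 'W' → count = 4
  pos 13: leaf 'U' → count = 5
  pos 15: leaf 'P' → count = 6
  pos 17: leaf 'A' → count = 7
  pos 21: leaf 'Y' → count = 8
Total leaves: 8

Answer: 8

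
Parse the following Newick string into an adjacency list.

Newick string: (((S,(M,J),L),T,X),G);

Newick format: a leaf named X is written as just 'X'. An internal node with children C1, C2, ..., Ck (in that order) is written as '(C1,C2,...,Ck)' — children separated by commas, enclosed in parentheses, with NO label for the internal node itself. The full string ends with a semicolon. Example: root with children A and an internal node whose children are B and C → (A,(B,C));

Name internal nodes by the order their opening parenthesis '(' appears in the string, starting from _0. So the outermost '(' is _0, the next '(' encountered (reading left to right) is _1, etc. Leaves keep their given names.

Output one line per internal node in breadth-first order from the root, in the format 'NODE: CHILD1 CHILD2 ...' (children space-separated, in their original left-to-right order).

Answer: _0: _1 G
_1: _2 T X
_2: S _3 L
_3: M J

Derivation:
Input: (((S,(M,J),L),T,X),G);
Scanning left-to-right, naming '(' by encounter order:
  pos 0: '(' -> open internal node _0 (depth 1)
  pos 1: '(' -> open internal node _1 (depth 2)
  pos 2: '(' -> open internal node _2 (depth 3)
  pos 5: '(' -> open internal node _3 (depth 4)
  pos 9: ')' -> close internal node _3 (now at depth 3)
  pos 12: ')' -> close internal node _2 (now at depth 2)
  pos 17: ')' -> close internal node _1 (now at depth 1)
  pos 20: ')' -> close internal node _0 (now at depth 0)
Total internal nodes: 4
BFS adjacency from root:
  _0: _1 G
  _1: _2 T X
  _2: S _3 L
  _3: M J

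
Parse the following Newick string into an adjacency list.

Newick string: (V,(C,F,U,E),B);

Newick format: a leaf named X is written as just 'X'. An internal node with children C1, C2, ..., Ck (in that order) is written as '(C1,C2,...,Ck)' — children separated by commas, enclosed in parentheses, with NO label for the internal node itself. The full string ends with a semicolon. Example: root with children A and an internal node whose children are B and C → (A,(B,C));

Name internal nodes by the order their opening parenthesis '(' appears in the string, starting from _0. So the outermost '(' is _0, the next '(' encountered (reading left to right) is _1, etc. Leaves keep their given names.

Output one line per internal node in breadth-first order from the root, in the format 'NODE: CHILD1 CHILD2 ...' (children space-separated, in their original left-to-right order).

Answer: _0: V _1 B
_1: C F U E

Derivation:
Input: (V,(C,F,U,E),B);
Scanning left-to-right, naming '(' by encounter order:
  pos 0: '(' -> open internal node _0 (depth 1)
  pos 3: '(' -> open internal node _1 (depth 2)
  pos 11: ')' -> close internal node _1 (now at depth 1)
  pos 14: ')' -> close internal node _0 (now at depth 0)
Total internal nodes: 2
BFS adjacency from root:
  _0: V _1 B
  _1: C F U E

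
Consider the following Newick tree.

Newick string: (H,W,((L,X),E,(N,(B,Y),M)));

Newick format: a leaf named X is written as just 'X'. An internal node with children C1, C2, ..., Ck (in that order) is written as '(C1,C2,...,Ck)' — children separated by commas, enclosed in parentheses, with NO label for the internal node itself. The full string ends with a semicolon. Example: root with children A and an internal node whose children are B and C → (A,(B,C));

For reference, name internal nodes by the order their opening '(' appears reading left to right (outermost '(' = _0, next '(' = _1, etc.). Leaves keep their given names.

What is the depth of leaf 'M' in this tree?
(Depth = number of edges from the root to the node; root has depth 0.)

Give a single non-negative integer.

Answer: 3

Derivation:
Newick: (H,W,((L,X),E,(N,(B,Y),M)));
Naming internals by '(' encounter order: outermost '(' = _0, next = _1, ...
Query node: M
Path from root: _0 -> _1 -> _3 -> M
Depth of M: 3 (number of edges from root)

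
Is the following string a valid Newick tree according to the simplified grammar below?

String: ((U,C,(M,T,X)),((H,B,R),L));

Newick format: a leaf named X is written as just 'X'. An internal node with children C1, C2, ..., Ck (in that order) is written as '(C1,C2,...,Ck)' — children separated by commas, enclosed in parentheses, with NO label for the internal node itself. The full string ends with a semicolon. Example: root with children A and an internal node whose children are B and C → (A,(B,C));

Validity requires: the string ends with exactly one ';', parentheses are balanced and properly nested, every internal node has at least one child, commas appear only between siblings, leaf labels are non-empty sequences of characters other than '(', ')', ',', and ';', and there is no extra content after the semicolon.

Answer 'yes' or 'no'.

Input: ((U,C,(M,T,X)),((H,B,R),L));
Paren balance: 5 '(' vs 5 ')' OK
Ends with single ';': True
Full parse: OK
Valid: True

Answer: yes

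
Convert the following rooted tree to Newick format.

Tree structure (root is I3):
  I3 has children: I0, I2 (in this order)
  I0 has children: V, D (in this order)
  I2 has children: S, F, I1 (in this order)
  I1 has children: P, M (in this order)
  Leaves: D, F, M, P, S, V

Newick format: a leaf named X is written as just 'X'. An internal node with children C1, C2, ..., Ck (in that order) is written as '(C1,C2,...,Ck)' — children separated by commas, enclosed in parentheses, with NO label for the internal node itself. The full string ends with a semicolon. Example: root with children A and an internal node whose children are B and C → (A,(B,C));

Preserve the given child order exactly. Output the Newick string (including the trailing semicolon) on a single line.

Answer: ((V,D),(S,F,(P,M)));

Derivation:
internal I3 with children ['I0', 'I2']
  internal I0 with children ['V', 'D']
    leaf 'V' → 'V'
    leaf 'D' → 'D'
  → '(V,D)'
  internal I2 with children ['S', 'F', 'I1']
    leaf 'S' → 'S'
    leaf 'F' → 'F'
    internal I1 with children ['P', 'M']
      leaf 'P' → 'P'
      leaf 'M' → 'M'
    → '(P,M)'
  → '(S,F,(P,M))'
→ '((V,D),(S,F,(P,M)))'
Final: ((V,D),(S,F,(P,M)));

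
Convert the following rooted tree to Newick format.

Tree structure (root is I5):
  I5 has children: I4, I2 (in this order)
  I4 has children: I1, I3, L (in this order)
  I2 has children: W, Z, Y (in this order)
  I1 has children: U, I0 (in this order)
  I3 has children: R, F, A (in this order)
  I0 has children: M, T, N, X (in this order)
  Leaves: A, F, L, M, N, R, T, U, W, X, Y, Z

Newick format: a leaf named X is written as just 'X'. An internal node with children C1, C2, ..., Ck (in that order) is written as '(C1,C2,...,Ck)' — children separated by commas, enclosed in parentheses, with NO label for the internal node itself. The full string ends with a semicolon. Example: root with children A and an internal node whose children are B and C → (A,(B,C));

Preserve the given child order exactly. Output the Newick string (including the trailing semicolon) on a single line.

internal I5 with children ['I4', 'I2']
  internal I4 with children ['I1', 'I3', 'L']
    internal I1 with children ['U', 'I0']
      leaf 'U' → 'U'
      internal I0 with children ['M', 'T', 'N', 'X']
        leaf 'M' → 'M'
        leaf 'T' → 'T'
        leaf 'N' → 'N'
        leaf 'X' → 'X'
      → '(M,T,N,X)'
    → '(U,(M,T,N,X))'
    internal I3 with children ['R', 'F', 'A']
      leaf 'R' → 'R'
      leaf 'F' → 'F'
      leaf 'A' → 'A'
    → '(R,F,A)'
    leaf 'L' → 'L'
  → '((U,(M,T,N,X)),(R,F,A),L)'
  internal I2 with children ['W', 'Z', 'Y']
    leaf 'W' → 'W'
    leaf 'Z' → 'Z'
    leaf 'Y' → 'Y'
  → '(W,Z,Y)'
→ '(((U,(M,T,N,X)),(R,F,A),L),(W,Z,Y))'
Final: (((U,(M,T,N,X)),(R,F,A),L),(W,Z,Y));

Answer: (((U,(M,T,N,X)),(R,F,A),L),(W,Z,Y));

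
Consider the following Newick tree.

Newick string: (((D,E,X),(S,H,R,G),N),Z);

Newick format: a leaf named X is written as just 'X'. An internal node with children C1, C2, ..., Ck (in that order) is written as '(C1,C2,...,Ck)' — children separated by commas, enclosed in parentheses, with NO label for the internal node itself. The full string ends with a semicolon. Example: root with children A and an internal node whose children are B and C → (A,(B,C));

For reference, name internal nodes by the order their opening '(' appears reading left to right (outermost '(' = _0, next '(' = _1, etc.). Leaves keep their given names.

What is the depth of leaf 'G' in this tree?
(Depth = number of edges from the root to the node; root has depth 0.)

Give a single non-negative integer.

Answer: 3

Derivation:
Newick: (((D,E,X),(S,H,R,G),N),Z);
Naming internals by '(' encounter order: outermost '(' = _0, next = _1, ...
Query node: G
Path from root: _0 -> _1 -> _3 -> G
Depth of G: 3 (number of edges from root)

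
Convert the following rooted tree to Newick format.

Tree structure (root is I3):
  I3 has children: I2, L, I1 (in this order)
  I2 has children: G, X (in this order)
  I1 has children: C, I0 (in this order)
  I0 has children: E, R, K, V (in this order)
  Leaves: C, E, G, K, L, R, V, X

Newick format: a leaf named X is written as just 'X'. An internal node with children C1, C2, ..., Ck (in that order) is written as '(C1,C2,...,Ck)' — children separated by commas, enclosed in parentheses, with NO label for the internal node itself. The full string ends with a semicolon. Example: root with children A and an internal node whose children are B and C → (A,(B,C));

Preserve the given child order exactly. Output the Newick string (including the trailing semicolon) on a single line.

Answer: ((G,X),L,(C,(E,R,K,V)));

Derivation:
internal I3 with children ['I2', 'L', 'I1']
  internal I2 with children ['G', 'X']
    leaf 'G' → 'G'
    leaf 'X' → 'X'
  → '(G,X)'
  leaf 'L' → 'L'
  internal I1 with children ['C', 'I0']
    leaf 'C' → 'C'
    internal I0 with children ['E', 'R', 'K', 'V']
      leaf 'E' → 'E'
      leaf 'R' → 'R'
      leaf 'K' → 'K'
      leaf 'V' → 'V'
    → '(E,R,K,V)'
  → '(C,(E,R,K,V))'
→ '((G,X),L,(C,(E,R,K,V)))'
Final: ((G,X),L,(C,(E,R,K,V)));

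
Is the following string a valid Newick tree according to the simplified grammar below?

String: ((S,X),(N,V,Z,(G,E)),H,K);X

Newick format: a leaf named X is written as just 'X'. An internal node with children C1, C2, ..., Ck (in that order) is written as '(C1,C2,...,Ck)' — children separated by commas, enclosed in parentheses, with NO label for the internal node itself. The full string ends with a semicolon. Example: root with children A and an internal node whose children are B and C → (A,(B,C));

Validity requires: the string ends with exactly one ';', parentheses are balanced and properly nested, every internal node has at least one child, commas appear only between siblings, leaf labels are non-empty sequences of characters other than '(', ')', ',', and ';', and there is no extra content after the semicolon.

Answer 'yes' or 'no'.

Answer: no

Derivation:
Input: ((S,X),(N,V,Z,(G,E)),H,K);X
Paren balance: 4 '(' vs 4 ')' OK
Ends with single ';': False
Full parse: FAILS (must end with ;)
Valid: False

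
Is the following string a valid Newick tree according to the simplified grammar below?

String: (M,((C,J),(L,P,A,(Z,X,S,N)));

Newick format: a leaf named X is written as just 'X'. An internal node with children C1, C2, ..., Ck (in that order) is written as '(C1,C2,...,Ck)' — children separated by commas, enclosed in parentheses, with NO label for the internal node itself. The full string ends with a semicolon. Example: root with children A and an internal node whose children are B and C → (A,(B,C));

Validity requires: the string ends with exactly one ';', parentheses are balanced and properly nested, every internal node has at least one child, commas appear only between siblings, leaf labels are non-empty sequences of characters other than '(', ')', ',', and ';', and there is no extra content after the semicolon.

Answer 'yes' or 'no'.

Input: (M,((C,J),(L,P,A,(Z,X,S,N)));
Paren balance: 5 '(' vs 4 ')' MISMATCH
Ends with single ';': True
Full parse: FAILS (expected , or ) at pos 28)
Valid: False

Answer: no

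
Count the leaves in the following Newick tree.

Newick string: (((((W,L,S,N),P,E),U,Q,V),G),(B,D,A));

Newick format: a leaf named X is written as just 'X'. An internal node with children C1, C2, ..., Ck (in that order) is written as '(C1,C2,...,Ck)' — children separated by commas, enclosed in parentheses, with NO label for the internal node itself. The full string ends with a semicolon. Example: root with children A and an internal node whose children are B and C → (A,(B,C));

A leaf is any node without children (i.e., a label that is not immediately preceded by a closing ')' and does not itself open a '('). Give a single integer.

Newick: (((((W,L,S,N),P,E),U,Q,V),G),(B,D,A));
Scan left-to-right; a leaf is any maximal label run not followed by '(':
  pos 5: leaf 'W' → count = 1
  pos 7: leaf 'L' → count = 2
  pos 9: leaf 'S' → count = 3
  pos 11: leaf 'N' → count = 4
  pos 14: leaf 'P' → count = 5
  pos 16: leaf 'E' → count = 6
  pos 19: leaf 'U' → count = 7
  pos 21: leaf 'Q' → count = 8
  pos 23: leaf 'V' → count = 9
  pos 26: leaf 'G' → count = 10
  pos 30: leaf 'B' → count = 11
  pos 32: leaf 'D' → count = 12
  pos 34: leaf 'A' → count = 13
Total leaves: 13

Answer: 13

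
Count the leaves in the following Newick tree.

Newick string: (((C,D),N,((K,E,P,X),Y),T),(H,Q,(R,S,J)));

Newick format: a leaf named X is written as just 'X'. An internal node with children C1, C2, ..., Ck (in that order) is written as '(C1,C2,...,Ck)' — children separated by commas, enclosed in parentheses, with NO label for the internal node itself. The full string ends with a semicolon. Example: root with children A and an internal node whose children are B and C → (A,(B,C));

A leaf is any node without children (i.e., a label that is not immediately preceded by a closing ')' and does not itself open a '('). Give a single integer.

Answer: 14

Derivation:
Newick: (((C,D),N,((K,E,P,X),Y),T),(H,Q,(R,S,J)));
Scan left-to-right; a leaf is any maximal label run not followed by '(':
  pos 3: leaf 'C' → count = 1
  pos 5: leaf 'D' → count = 2
  pos 8: leaf 'N' → count = 3
  pos 12: leaf 'K' → count = 4
  pos 14: leaf 'E' → count = 5
  pos 16: leaf 'P' → count = 6
  pos 18: leaf 'X' → count = 7
  pos 21: leaf 'Y' → count = 8
  pos 24: leaf 'T' → count = 9
  pos 28: leaf 'H' → count = 10
  pos 30: leaf 'Q' → count = 11
  pos 33: leaf 'R' → count = 12
  pos 35: leaf 'S' → count = 13
  pos 37: leaf 'J' → count = 14
Total leaves: 14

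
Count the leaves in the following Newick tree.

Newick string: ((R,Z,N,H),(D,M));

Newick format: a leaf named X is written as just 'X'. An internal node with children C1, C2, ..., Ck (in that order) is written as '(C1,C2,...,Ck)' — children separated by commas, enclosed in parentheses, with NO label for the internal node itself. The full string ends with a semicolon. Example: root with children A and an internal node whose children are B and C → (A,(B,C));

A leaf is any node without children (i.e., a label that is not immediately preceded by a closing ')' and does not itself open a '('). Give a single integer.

Newick: ((R,Z,N,H),(D,M));
Scan left-to-right; a leaf is any maximal label run not followed by '(':
  pos 2: leaf 'R' → count = 1
  pos 4: leaf 'Z' → count = 2
  pos 6: leaf 'N' → count = 3
  pos 8: leaf 'H' → count = 4
  pos 12: leaf 'D' → count = 5
  pos 14: leaf 'M' → count = 6
Total leaves: 6

Answer: 6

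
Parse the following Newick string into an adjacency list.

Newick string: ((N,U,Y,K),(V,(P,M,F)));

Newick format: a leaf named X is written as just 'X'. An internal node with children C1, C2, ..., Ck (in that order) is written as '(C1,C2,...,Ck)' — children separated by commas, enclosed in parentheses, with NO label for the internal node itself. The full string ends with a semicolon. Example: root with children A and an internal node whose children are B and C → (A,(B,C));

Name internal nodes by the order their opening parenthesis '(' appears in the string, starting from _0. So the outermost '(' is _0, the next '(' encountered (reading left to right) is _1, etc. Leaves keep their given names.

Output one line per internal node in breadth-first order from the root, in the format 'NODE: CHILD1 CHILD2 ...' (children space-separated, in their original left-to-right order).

Answer: _0: _1 _2
_1: N U Y K
_2: V _3
_3: P M F

Derivation:
Input: ((N,U,Y,K),(V,(P,M,F)));
Scanning left-to-right, naming '(' by encounter order:
  pos 0: '(' -> open internal node _0 (depth 1)
  pos 1: '(' -> open internal node _1 (depth 2)
  pos 9: ')' -> close internal node _1 (now at depth 1)
  pos 11: '(' -> open internal node _2 (depth 2)
  pos 14: '(' -> open internal node _3 (depth 3)
  pos 20: ')' -> close internal node _3 (now at depth 2)
  pos 21: ')' -> close internal node _2 (now at depth 1)
  pos 22: ')' -> close internal node _0 (now at depth 0)
Total internal nodes: 4
BFS adjacency from root:
  _0: _1 _2
  _1: N U Y K
  _2: V _3
  _3: P M F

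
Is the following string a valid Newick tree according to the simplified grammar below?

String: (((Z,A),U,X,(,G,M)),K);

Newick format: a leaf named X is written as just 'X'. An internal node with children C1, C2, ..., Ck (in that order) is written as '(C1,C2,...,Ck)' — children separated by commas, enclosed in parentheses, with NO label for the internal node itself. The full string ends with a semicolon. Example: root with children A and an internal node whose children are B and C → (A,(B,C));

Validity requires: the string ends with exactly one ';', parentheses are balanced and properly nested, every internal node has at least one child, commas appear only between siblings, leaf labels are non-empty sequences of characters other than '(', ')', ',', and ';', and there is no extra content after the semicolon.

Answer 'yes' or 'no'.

Answer: no

Derivation:
Input: (((Z,A),U,X,(,G,M)),K);
Paren balance: 4 '(' vs 4 ')' OK
Ends with single ';': True
Full parse: FAILS (empty leaf label at pos 13)
Valid: False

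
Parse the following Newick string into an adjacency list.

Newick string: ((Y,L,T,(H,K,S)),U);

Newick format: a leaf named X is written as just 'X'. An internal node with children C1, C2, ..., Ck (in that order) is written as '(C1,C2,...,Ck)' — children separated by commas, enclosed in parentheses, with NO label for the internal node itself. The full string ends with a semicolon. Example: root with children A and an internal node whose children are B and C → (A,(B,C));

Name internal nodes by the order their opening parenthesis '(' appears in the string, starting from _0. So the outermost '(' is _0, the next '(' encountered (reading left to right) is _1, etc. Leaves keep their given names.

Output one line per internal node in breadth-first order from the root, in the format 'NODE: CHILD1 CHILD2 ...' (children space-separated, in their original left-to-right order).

Answer: _0: _1 U
_1: Y L T _2
_2: H K S

Derivation:
Input: ((Y,L,T,(H,K,S)),U);
Scanning left-to-right, naming '(' by encounter order:
  pos 0: '(' -> open internal node _0 (depth 1)
  pos 1: '(' -> open internal node _1 (depth 2)
  pos 8: '(' -> open internal node _2 (depth 3)
  pos 14: ')' -> close internal node _2 (now at depth 2)
  pos 15: ')' -> close internal node _1 (now at depth 1)
  pos 18: ')' -> close internal node _0 (now at depth 0)
Total internal nodes: 3
BFS adjacency from root:
  _0: _1 U
  _1: Y L T _2
  _2: H K S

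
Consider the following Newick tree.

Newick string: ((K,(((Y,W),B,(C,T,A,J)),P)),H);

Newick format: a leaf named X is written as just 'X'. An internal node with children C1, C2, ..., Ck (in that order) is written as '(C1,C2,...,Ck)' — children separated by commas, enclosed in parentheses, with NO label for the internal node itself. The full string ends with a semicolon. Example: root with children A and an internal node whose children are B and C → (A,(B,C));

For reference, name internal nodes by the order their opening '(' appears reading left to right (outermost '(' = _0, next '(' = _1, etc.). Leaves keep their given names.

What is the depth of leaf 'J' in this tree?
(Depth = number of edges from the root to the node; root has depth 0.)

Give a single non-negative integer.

Answer: 5

Derivation:
Newick: ((K,(((Y,W),B,(C,T,A,J)),P)),H);
Naming internals by '(' encounter order: outermost '(' = _0, next = _1, ...
Query node: J
Path from root: _0 -> _1 -> _2 -> _3 -> _5 -> J
Depth of J: 5 (number of edges from root)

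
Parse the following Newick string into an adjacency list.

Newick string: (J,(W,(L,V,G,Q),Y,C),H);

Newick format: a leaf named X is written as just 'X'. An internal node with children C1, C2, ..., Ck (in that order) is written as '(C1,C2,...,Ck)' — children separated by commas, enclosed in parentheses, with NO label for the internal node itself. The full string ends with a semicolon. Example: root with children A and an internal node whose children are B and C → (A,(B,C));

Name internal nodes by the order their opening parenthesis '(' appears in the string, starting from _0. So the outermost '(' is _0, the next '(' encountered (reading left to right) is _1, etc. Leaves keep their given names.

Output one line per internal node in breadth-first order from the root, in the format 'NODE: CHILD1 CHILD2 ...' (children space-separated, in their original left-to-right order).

Answer: _0: J _1 H
_1: W _2 Y C
_2: L V G Q

Derivation:
Input: (J,(W,(L,V,G,Q),Y,C),H);
Scanning left-to-right, naming '(' by encounter order:
  pos 0: '(' -> open internal node _0 (depth 1)
  pos 3: '(' -> open internal node _1 (depth 2)
  pos 6: '(' -> open internal node _2 (depth 3)
  pos 14: ')' -> close internal node _2 (now at depth 2)
  pos 19: ')' -> close internal node _1 (now at depth 1)
  pos 22: ')' -> close internal node _0 (now at depth 0)
Total internal nodes: 3
BFS adjacency from root:
  _0: J _1 H
  _1: W _2 Y C
  _2: L V G Q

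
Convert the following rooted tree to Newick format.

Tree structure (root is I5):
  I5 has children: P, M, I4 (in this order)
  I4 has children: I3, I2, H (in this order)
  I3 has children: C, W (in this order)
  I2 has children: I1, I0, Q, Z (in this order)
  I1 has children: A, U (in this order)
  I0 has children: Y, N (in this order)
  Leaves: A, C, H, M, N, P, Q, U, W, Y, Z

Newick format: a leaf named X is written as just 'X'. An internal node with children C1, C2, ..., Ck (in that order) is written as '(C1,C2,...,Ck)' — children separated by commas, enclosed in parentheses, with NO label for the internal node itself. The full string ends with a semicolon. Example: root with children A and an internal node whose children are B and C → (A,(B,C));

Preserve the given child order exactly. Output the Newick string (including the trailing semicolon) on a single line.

internal I5 with children ['P', 'M', 'I4']
  leaf 'P' → 'P'
  leaf 'M' → 'M'
  internal I4 with children ['I3', 'I2', 'H']
    internal I3 with children ['C', 'W']
      leaf 'C' → 'C'
      leaf 'W' → 'W'
    → '(C,W)'
    internal I2 with children ['I1', 'I0', 'Q', 'Z']
      internal I1 with children ['A', 'U']
        leaf 'A' → 'A'
        leaf 'U' → 'U'
      → '(A,U)'
      internal I0 with children ['Y', 'N']
        leaf 'Y' → 'Y'
        leaf 'N' → 'N'
      → '(Y,N)'
      leaf 'Q' → 'Q'
      leaf 'Z' → 'Z'
    → '((A,U),(Y,N),Q,Z)'
    leaf 'H' → 'H'
  → '((C,W),((A,U),(Y,N),Q,Z),H)'
→ '(P,M,((C,W),((A,U),(Y,N),Q,Z),H))'
Final: (P,M,((C,W),((A,U),(Y,N),Q,Z),H));

Answer: (P,M,((C,W),((A,U),(Y,N),Q,Z),H));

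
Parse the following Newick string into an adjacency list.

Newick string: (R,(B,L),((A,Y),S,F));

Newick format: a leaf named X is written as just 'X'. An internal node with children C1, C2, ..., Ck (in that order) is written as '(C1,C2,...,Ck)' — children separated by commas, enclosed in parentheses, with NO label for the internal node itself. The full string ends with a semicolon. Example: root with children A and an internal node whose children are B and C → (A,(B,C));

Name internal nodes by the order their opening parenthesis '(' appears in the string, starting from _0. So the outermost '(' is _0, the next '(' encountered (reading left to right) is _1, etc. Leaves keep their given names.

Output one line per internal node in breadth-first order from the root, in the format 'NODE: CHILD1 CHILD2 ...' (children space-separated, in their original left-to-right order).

Answer: _0: R _1 _2
_1: B L
_2: _3 S F
_3: A Y

Derivation:
Input: (R,(B,L),((A,Y),S,F));
Scanning left-to-right, naming '(' by encounter order:
  pos 0: '(' -> open internal node _0 (depth 1)
  pos 3: '(' -> open internal node _1 (depth 2)
  pos 7: ')' -> close internal node _1 (now at depth 1)
  pos 9: '(' -> open internal node _2 (depth 2)
  pos 10: '(' -> open internal node _3 (depth 3)
  pos 14: ')' -> close internal node _3 (now at depth 2)
  pos 19: ')' -> close internal node _2 (now at depth 1)
  pos 20: ')' -> close internal node _0 (now at depth 0)
Total internal nodes: 4
BFS adjacency from root:
  _0: R _1 _2
  _1: B L
  _2: _3 S F
  _3: A Y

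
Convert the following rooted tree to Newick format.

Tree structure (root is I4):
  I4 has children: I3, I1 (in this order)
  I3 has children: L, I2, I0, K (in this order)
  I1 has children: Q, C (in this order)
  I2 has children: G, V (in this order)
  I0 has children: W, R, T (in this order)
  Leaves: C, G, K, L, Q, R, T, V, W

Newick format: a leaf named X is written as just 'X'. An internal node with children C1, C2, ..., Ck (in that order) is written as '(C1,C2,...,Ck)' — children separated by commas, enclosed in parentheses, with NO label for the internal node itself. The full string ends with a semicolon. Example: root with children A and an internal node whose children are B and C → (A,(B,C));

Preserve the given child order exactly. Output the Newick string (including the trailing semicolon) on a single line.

internal I4 with children ['I3', 'I1']
  internal I3 with children ['L', 'I2', 'I0', 'K']
    leaf 'L' → 'L'
    internal I2 with children ['G', 'V']
      leaf 'G' → 'G'
      leaf 'V' → 'V'
    → '(G,V)'
    internal I0 with children ['W', 'R', 'T']
      leaf 'W' → 'W'
      leaf 'R' → 'R'
      leaf 'T' → 'T'
    → '(W,R,T)'
    leaf 'K' → 'K'
  → '(L,(G,V),(W,R,T),K)'
  internal I1 with children ['Q', 'C']
    leaf 'Q' → 'Q'
    leaf 'C' → 'C'
  → '(Q,C)'
→ '((L,(G,V),(W,R,T),K),(Q,C))'
Final: ((L,(G,V),(W,R,T),K),(Q,C));

Answer: ((L,(G,V),(W,R,T),K),(Q,C));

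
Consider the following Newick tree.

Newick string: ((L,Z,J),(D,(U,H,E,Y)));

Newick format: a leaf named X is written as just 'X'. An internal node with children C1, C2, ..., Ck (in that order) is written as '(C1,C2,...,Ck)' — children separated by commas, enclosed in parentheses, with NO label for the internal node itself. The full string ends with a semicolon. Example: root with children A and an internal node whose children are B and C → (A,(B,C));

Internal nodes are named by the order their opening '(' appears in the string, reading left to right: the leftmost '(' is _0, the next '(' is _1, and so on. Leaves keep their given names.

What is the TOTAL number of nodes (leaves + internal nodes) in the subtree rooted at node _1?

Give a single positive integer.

Newick: ((L,Z,J),(D,(U,H,E,Y)));
Locate _1: it is the '(' at position 1 (the 2nd '(' reading left to right).
Query: subtree rooted at _1
_1: subtree_size = 1 + 3
  L: subtree_size = 1 + 0
  Z: subtree_size = 1 + 0
  J: subtree_size = 1 + 0
Total subtree size of _1: 4

Answer: 4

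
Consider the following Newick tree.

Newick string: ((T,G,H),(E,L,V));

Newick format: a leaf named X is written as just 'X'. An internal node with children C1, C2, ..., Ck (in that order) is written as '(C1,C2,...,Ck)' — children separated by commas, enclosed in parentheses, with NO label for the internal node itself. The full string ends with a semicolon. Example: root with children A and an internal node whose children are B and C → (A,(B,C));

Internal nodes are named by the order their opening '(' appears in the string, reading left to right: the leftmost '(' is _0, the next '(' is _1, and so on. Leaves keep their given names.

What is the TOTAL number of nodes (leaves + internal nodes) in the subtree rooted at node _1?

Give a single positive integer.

Newick: ((T,G,H),(E,L,V));
Locate _1: it is the '(' at position 1 (the 2nd '(' reading left to right).
Query: subtree rooted at _1
_1: subtree_size = 1 + 3
  T: subtree_size = 1 + 0
  G: subtree_size = 1 + 0
  H: subtree_size = 1 + 0
Total subtree size of _1: 4

Answer: 4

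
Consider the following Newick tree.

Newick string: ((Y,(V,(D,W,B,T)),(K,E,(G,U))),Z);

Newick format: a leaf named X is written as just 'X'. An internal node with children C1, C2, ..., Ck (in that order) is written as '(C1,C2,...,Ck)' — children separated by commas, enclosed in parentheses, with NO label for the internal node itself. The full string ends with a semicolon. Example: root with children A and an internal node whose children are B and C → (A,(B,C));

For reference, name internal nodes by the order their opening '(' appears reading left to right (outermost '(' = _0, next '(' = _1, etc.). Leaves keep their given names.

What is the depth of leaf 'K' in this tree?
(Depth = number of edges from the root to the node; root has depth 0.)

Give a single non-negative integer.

Answer: 3

Derivation:
Newick: ((Y,(V,(D,W,B,T)),(K,E,(G,U))),Z);
Naming internals by '(' encounter order: outermost '(' = _0, next = _1, ...
Query node: K
Path from root: _0 -> _1 -> _4 -> K
Depth of K: 3 (number of edges from root)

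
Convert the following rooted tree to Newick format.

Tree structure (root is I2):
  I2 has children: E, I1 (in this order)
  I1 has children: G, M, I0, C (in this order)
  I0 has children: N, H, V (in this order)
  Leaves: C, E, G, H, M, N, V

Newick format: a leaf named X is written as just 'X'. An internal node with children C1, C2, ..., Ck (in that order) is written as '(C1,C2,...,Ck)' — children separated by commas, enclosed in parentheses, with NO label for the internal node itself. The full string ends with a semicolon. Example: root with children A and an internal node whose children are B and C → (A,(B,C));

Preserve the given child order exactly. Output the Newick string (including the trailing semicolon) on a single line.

internal I2 with children ['E', 'I1']
  leaf 'E' → 'E'
  internal I1 with children ['G', 'M', 'I0', 'C']
    leaf 'G' → 'G'
    leaf 'M' → 'M'
    internal I0 with children ['N', 'H', 'V']
      leaf 'N' → 'N'
      leaf 'H' → 'H'
      leaf 'V' → 'V'
    → '(N,H,V)'
    leaf 'C' → 'C'
  → '(G,M,(N,H,V),C)'
→ '(E,(G,M,(N,H,V),C))'
Final: (E,(G,M,(N,H,V),C));

Answer: (E,(G,M,(N,H,V),C));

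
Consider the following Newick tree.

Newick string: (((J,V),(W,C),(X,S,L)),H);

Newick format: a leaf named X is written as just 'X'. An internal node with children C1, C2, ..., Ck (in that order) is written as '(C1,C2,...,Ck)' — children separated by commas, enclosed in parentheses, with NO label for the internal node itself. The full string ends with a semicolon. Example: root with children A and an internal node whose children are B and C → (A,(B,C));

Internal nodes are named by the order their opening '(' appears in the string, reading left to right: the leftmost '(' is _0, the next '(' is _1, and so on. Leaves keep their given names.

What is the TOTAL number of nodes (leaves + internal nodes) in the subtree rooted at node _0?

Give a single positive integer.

Answer: 13

Derivation:
Newick: (((J,V),(W,C),(X,S,L)),H);
Locate _0: it is the '(' at position 0 (the 1st '(' reading left to right).
Query: subtree rooted at _0
_0: subtree_size = 1 + 12
  _1: subtree_size = 1 + 10
    _2: subtree_size = 1 + 2
      J: subtree_size = 1 + 0
      V: subtree_size = 1 + 0
    _3: subtree_size = 1 + 2
      W: subtree_size = 1 + 0
      C: subtree_size = 1 + 0
    _4: subtree_size = 1 + 3
      X: subtree_size = 1 + 0
      S: subtree_size = 1 + 0
      L: subtree_size = 1 + 0
  H: subtree_size = 1 + 0
Total subtree size of _0: 13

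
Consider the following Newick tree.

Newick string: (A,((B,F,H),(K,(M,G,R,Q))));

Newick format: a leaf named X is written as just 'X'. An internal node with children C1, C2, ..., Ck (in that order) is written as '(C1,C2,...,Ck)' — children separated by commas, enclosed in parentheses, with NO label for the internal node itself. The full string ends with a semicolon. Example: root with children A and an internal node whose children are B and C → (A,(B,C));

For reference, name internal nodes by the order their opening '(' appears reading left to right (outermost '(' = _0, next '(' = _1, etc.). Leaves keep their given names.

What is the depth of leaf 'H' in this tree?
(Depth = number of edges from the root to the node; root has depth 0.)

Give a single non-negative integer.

Answer: 3

Derivation:
Newick: (A,((B,F,H),(K,(M,G,R,Q))));
Naming internals by '(' encounter order: outermost '(' = _0, next = _1, ...
Query node: H
Path from root: _0 -> _1 -> _2 -> H
Depth of H: 3 (number of edges from root)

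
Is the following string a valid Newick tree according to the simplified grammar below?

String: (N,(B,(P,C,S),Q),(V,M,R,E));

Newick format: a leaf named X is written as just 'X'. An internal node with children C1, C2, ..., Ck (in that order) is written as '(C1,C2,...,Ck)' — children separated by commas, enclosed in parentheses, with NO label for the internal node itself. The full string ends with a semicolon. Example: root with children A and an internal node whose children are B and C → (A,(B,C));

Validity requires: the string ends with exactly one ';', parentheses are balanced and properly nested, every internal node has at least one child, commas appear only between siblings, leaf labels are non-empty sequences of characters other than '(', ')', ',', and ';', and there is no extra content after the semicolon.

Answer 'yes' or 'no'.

Answer: yes

Derivation:
Input: (N,(B,(P,C,S),Q),(V,M,R,E));
Paren balance: 4 '(' vs 4 ')' OK
Ends with single ';': True
Full parse: OK
Valid: True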